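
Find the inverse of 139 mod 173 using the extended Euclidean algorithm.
Extended GCD: 139(-56) + 173(45) = 1. So 139^(-1) ≡ 117 ≡ 117 (mod 173). Verify: 139 × 117 = 16263 ≡ 1 (mod 173)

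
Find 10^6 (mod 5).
10 ≡ 0 (mod 5). 6 = 4 + 2 (binary 110). Repeated squaring mod 5: 0^1 ≡ 0; 0^2 ≡ 0² = 0 ≡ 0; 0^4 ≡ 0² = 0 ≡ 0. Multiply: 10^6 ≡ 0^4 × 0^2 ≡ 0 × 0 (mod 5): 0 × 0 = 0 ≡ 0. So 10^6 ≡ 0 (mod 5).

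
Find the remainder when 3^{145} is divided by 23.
By Fermat: 3^{22} ≡ 1 (mod 23). 145 = 6×22 + 13. So 3^{145} ≡ 3^{13} ≡ 9 (mod 23)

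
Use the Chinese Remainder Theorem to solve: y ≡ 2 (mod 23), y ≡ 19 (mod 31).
577

Using the Chinese Remainder Theorem:
M = product of moduli = 713
For equation 1: M_1 = 31, 31 ≡ 8 (mod 23), inverse of 31 mod 23 is 3 (check: 8 × 3 = 24 ≡ 1 (mod 23))
For equation 2: M_2 = 23, 23 ≡ 23 (mod 31), inverse of 23 mod 31 is 27 (check: 23 × 27 = 621 ≡ 1 (mod 31))
Combine: y ≡ Σ r_i×M_i×(M_i⁻¹ mod m_i) = 2×31×3 + 19×23×27 = 186 + 11799 = 11985
11985 mod 713 = 577
y ≡ 577 (mod 713)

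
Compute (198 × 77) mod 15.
6

(198 × 77) = 15246
15246 mod 15 = 6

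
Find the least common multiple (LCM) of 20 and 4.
20

First find GCD(20, 4) using the Euclidean algorithm:
20 = 5 × 4 + 0
GCD(20, 4) = 4

LCM formula: LCM(a, b) = (a × b) / GCD(a, b)
LCM(20, 4) = (20 × 4) / 4
LCM(20, 4) = 80 / 4
LCM(20, 4) = 20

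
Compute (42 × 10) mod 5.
0

(42 × 10) = 420
420 mod 5 = 0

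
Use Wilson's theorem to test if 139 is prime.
(138)! mod 139 = 138. Since 138 ≡ -1 (mod 139), 139 is prime.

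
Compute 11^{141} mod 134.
75

Using successive squaring:
Binary expansion of 141: 10001101
Powers of 11 mod 134 (each is the square of the previous):
  11^1 ≡ 11 (mod 134)
  11^2 ≡ 11² = 121 ≡ 121 (mod 134)
  11^4 ≡ 121² = 14641 ≡ 35 (mod 134)
  11^8 ≡ 35² = 1225 ≡ 19 (mod 134)
  11^16 ≡ 19² = 361 ≡ 93 (mod 134)
  11^32 ≡ 93² = 8649 ≡ 73 (mod 134)
  11^64 ≡ 73² = 5329 ≡ 103 (mod 134)
  11^128 ≡ 103² = 10609 ≡ 23 (mod 134)
141 = 128 + 8 + 4 + 1, so 11^141 = 11^128 × 11^8 × 11^4 × 11^1 ≡ 23 × 19 × 35 × 11 (mod 134)
Multiplying step by step:
  23 × 19 = 437 ≡ 35 (mod 134)
  35 × 35 = 1225 ≡ 19 (mod 134)
  19 × 11 = 209 ≡ 75 (mod 134)
Result: 11^141 ≡ 75 (mod 134)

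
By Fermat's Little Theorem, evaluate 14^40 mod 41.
By Fermat's Little Theorem, 14^{40} ≡ 1 (mod 41) since 41 is prime and gcd(14, 41) = 1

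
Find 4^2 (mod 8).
2 = 2 (binary 10). Repeated squaring mod 8: 4^1 ≡ 4; 4^2 ≡ 4² = 16 ≡ 0. So 4^2 ≡ 0 (mod 8).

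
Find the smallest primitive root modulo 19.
p - 1 = 18 has prime divisors 2, 3. h is a primitive root mod 19 iff h^(18/q) ≢ 1 (mod 19) for each such q.
h = 2: 2^9 ≡ 18, 2^6 ≡ 7 (mod 19); none is 1, so 2 has order 18 and is a primitive root.
The smallest primitive root mod 19 is g = 2.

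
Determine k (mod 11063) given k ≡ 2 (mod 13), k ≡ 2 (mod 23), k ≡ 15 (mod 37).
8673

Using the Chinese Remainder Theorem:
M = product of moduli = 11063
For equation 1: M_1 = 851, 851 ≡ 6 (mod 13), inverse of 851 mod 13 is 11 (check: 6 × 11 = 66 ≡ 1 (mod 13))
For equation 2: M_2 = 481, 481 ≡ 21 (mod 23), inverse of 481 mod 23 is 11 (check: 21 × 11 = 231 ≡ 1 (mod 23))
For equation 3: M_3 = 299, 299 ≡ 3 (mod 37), inverse of 299 mod 37 is 25 (check: 3 × 25 = 75 ≡ 1 (mod 37))
Combine: k ≡ Σ r_i×M_i×(M_i⁻¹ mod m_i) = 2×851×11 + 2×481×11 + 15×299×25 = 18722 + 10582 + 112125 = 141429
141429 mod 11063 = 8673
k ≡ 8673 (mod 11063)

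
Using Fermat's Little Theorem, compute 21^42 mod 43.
By Fermat's Little Theorem, 21^{42} ≡ 1 (mod 43) since 43 is prime and gcd(21, 43) = 1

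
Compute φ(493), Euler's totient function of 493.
448

Prime factorization: 493 = 17 × 29
Using the formula φ(n) = n × Π(1 - 1/p) for each prime factor p:
φ(493) = 493 × (1 - 1/17) × (1 - 1/29)
φ(493) = 448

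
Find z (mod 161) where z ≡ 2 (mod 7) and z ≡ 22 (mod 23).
M = 7 × 23 = 161. M₁ = 23, y₁ ≡ 4 (mod 7). M₂ = 7, y₂ ≡ 10 (mod 23). z = 2×23×4 + 22×7×10 ≡ 114 (mod 161)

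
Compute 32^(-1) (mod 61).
21

Using Extended Euclidean Algorithm:
gcd(32, 61) = 1
Bezout coefficients: 32 × 21 + 61 × -11 = 1
So 32 × 21 ≡ 1 (mod 61)
The inverse is 21 mod 61 = 21
Verification: 32 × 21 = 672 = 11 × 61 + 1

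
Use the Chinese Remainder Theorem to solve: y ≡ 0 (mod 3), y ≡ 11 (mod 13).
24

Using the Chinese Remainder Theorem:
M = product of moduli = 39
For equation 1: M_1 = 13, 13 ≡ 1 (mod 3), inverse of 13 mod 3 is 1 (check: 1 × 1 = 1 ≡ 1 (mod 3))
For equation 2: M_2 = 3, 3 ≡ 3 (mod 13), inverse of 3 mod 13 is 9 (check: 3 × 9 = 27 ≡ 1 (mod 13))
Combine: y ≡ Σ r_i×M_i×(M_i⁻¹ mod m_i) = 0×13×1 + 11×3×9 = 0 + 297 = 297
297 mod 39 = 24
y ≡ 24 (mod 39)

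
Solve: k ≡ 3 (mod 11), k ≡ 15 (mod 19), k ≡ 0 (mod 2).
M = 11 × 19 × 2 = 418. M₁ = 38, y₁ ≡ 9 (mod 11). M₂ = 22, y₂ ≡ 13 (mod 19). M₃ = 209, y₃ ≡ 1 (mod 2). k = 3×38×9 + 15×22×13 + 0×209×1 ≡ 300 (mod 418)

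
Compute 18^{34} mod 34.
18

Using successive squaring:
Binary expansion of 34: 100010
Powers of 18 mod 34 (each is the square of the previous):
  18^1 ≡ 18 (mod 34)
  18^2 ≡ 18² = 324 ≡ 18 (mod 34)
  18^4 ≡ 18² = 324 ≡ 18 (mod 34)
  18^8 ≡ 18² = 324 ≡ 18 (mod 34)
  18^16 ≡ 18² = 324 ≡ 18 (mod 34)
  18^32 ≡ 18² = 324 ≡ 18 (mod 34)
34 = 32 + 2, so 18^34 = 18^32 × 18^2 ≡ 18 × 18 (mod 34)
Multiplying step by step:
  18 × 18 = 324 ≡ 18 (mod 34)
Result: 18^34 ≡ 18 (mod 34)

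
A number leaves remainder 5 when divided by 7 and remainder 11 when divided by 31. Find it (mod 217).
M = 7 × 31 = 217. M₁ = 31, y₁ ≡ 5 (mod 7). M₂ = 7, y₂ ≡ 9 (mod 31). t = 5×31×5 + 11×7×9 ≡ 166 (mod 217)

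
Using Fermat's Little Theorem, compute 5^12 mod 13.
By Fermat's Little Theorem, 5^{12} ≡ 1 (mod 13) since 13 is prime and gcd(5, 13) = 1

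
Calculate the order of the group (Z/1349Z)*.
1260

Prime factorization: 1349 = 19 × 71
Using the formula φ(n) = n × Π(1 - 1/p) for each prime factor p:
φ(1349) = 1349 × (1 - 1/19) × (1 - 1/71)
φ(1349) = 1260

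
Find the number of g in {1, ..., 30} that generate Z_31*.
Number of primitive roots mod 31 = φ(30) = 8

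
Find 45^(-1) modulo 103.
87

Using Extended Euclidean Algorithm:
gcd(45, 103) = 1
Bezout coefficients: 45 × -16 + 103 × 7 = 1
So 45 × -16 ≡ 1 (mod 103)
The inverse is -16 mod 103 = 87
Verification: 45 × 87 = 3915 = 38 × 103 + 1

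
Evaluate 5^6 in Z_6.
6 = 4 + 2 (binary 110). Repeated squaring mod 6: 5^1 ≡ 5; 5^2 ≡ 5² = 25 ≡ 1; 5^4 ≡ 1² = 1 ≡ 1. Multiply: 5^6 = 5^4 × 5^2 ≡ 1 × 1 (mod 6): 1 × 1 = 1 ≡ 1. So 5^6 ≡ 1 (mod 6).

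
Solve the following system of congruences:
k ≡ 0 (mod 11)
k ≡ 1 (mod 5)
11

Using the Chinese Remainder Theorem:
M = product of moduli = 55
For equation 1: M_1 = 5, 5 ≡ 5 (mod 11), inverse of 5 mod 11 is 9 (check: 5 × 9 = 45 ≡ 1 (mod 11))
For equation 2: M_2 = 11, 11 ≡ 1 (mod 5), inverse of 11 mod 5 is 1 (check: 1 × 1 = 1 ≡ 1 (mod 5))
Combine: k ≡ Σ r_i×M_i×(M_i⁻¹ mod m_i) = 0×5×9 + 1×11×1 = 0 + 11 = 11
11 mod 55 = 11
k ≡ 11 (mod 55)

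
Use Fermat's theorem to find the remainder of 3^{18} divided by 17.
9

By Fermat's Little Theorem, a^(p-1) ≡ 1 (mod p) for prime p and gcd(a, p) = 1
Here p = 17, so 3^16 ≡ 1 (mod 17)
We can reduce the exponent: 18 mod 16 = 2
So 3^18 ≡ 3^2 (mod 17)
Computing: 3^2 mod 17 = 9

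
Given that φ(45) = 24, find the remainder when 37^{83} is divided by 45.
By Euler: 37^{24} ≡ 1 (mod 45) since gcd(37, 45) = 1. 83 = 3×24 + 11. So 37^{83} ≡ 37^{11} ≡ 28 (mod 45)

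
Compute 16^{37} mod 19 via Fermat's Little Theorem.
16

By Fermat's Little Theorem, a^(p-1) ≡ 1 (mod p) for prime p and gcd(a, p) = 1
Here p = 19, so 16^18 ≡ 1 (mod 19)
We can reduce the exponent: 37 mod 18 = 1
So 16^37 ≡ 16^1 (mod 19)
Computing: 16^1 mod 19 = 16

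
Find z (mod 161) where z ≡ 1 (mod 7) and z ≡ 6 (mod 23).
M = 7 × 23 = 161. M₁ = 23, y₁ ≡ 4 (mod 7). M₂ = 7, y₂ ≡ 10 (mod 23). z = 1×23×4 + 6×7×10 ≡ 29 (mod 161)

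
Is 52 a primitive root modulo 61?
No

To verify, check if 52^(60/q) ≢ 1 (mod 61) for each prime divisor q of 60
Divisors of 60 = 60: [1, 2, 3, 4, 5, 6, 10, 12, 15, 20, 30, 60]
  52^(60/2) = 52^30 ≡ 1 (mod 61)
  52^(60/3) = 52^20 ≡ 1 (mod 61)
  52^(60/5) = 52^12 ≡ 20 (mod 61)
Conclusion: 52 is not a primitive root modulo 61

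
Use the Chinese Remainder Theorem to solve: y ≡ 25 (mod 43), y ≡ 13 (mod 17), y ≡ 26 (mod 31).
1917

Using the Chinese Remainder Theorem:
M = product of moduli = 22661
For equation 1: M_1 = 527, 527 ≡ 11 (mod 43), inverse of 527 mod 43 is 4 (check: 11 × 4 = 44 ≡ 1 (mod 43))
For equation 2: M_2 = 1333, 1333 ≡ 7 (mod 17), inverse of 1333 mod 17 is 5 (check: 7 × 5 = 35 ≡ 1 (mod 17))
For equation 3: M_3 = 731, 731 ≡ 18 (mod 31), inverse of 731 mod 31 is 19 (check: 18 × 19 = 342 ≡ 1 (mod 31))
Combine: y ≡ Σ r_i×M_i×(M_i⁻¹ mod m_i) = 25×527×4 + 13×1333×5 + 26×731×19 = 52700 + 86645 + 361114 = 500459
500459 mod 22661 = 1917
y ≡ 1917 (mod 22661)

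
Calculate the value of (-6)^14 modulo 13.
Using Fermat: (-6)^{12} ≡ 1 (mod 13). 14 ≡ 2 (mod 12). So (-6)^{14} ≡ (-6)^{2} ≡ 10 (mod 13)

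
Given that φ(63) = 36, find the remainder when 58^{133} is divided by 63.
By Euler: 58^{36} ≡ 1 (mod 63) since gcd(58, 63) = 1. 133 = 3×36 + 25. So 58^{133} ≡ 58^{25} ≡ 58 (mod 63)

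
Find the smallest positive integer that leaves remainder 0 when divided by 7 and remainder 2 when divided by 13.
M = 7 × 13 = 91. M₁ = 13, y₁ ≡ 6 (mod 7). M₂ = 7, y₂ ≡ 2 (mod 13). t = 0×13×6 + 2×7×2 ≡ 28 (mod 91). The smallest positive such number is 28.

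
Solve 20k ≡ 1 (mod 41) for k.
39

Using Extended Euclidean Algorithm:
gcd(20, 41) = 1
Bezout coefficients: 20 × -2 + 41 × 1 = 1
So 20 × -2 ≡ 1 (mod 41)
The inverse is -2 mod 41 = 39
Verification: 20 × 39 = 780 = 19 × 41 + 1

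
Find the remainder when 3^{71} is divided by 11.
By Fermat: 3^{10} ≡ 1 (mod 11). 71 = 7×10 + 1. So 3^{71} ≡ 3^{1} ≡ 3 (mod 11)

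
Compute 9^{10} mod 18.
9

Using successive squaring:
Binary expansion of 10: 1010
Powers of 9 mod 18 (each is the square of the previous):
  9^1 ≡ 9 (mod 18)
  9^2 ≡ 9² = 81 ≡ 9 (mod 18)
  9^4 ≡ 9² = 81 ≡ 9 (mod 18)
  9^8 ≡ 9² = 81 ≡ 9 (mod 18)
10 = 8 + 2, so 9^10 = 9^8 × 9^2 ≡ 9 × 9 (mod 18)
Multiplying step by step:
  9 × 9 = 81 ≡ 9 (mod 18)
Result: 9^10 ≡ 9 (mod 18)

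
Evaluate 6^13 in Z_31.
Using repeated squaring. 13 = 8 + 4 + 1 (binary 1101). Repeated squaring mod 31: 6^1 ≡ 6; 6^2 ≡ 6² = 36 ≡ 5; 6^4 ≡ 5² = 25 ≡ 25; 6^8 ≡ 25² = 625 ≡ 5. Multiply: 6^13 = 6^8 × 6^4 × 6^1 ≡ 5 × 25 × 6 (mod 31): 5 × 25 = 125 ≡ 1; 1 × 6 = 6 ≡ 6. So 6^13 ≡ 6 (mod 31).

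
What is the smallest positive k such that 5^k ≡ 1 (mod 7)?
Powers of 5 mod 7: 5^1≡5, 5^2≡4, 5^3≡6, 5^4≡2, 5^5≡3, 5^6≡1. Order = 6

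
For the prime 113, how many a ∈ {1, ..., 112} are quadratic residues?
For prime 113, there are (p-1)/2 = (113-1)/2 = 56 quadratic residues (excluding 0).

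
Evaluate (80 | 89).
(80/89) = 80^{44} mod 89 = 1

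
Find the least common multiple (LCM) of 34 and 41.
1394

First find GCD(34, 41) using the Euclidean algorithm:
34 = 0 × 41 + 34
41 = 1 × 34 + 7
34 = 4 × 7 + 6
7 = 1 × 6 + 1
6 = 6 × 1 + 0
GCD(34, 41) = 1

LCM formula: LCM(a, b) = (a × b) / GCD(a, b)
LCM(34, 41) = (34 × 41) / 1
LCM(34, 41) = 1394 / 1
LCM(34, 41) = 1394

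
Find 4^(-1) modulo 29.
22

Using Extended Euclidean Algorithm:
gcd(4, 29) = 1
Bezout coefficients: 4 × -7 + 29 × 1 = 1
So 4 × -7 ≡ 1 (mod 29)
The inverse is -7 mod 29 = 22
Verification: 4 × 22 = 88 = 3 × 29 + 1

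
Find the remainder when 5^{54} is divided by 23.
By Fermat: 5^{22} ≡ 1 (mod 23). 54 = 2×22 + 10. So 5^{54} ≡ 5^{10} ≡ 9 (mod 23)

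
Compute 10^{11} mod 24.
16

Using successive squaring:
Binary expansion of 11: 1011
Powers of 10 mod 24 (each is the square of the previous):
  10^1 ≡ 10 (mod 24)
  10^2 ≡ 10² = 100 ≡ 4 (mod 24)
  10^4 ≡ 4² = 16 ≡ 16 (mod 24)
  10^8 ≡ 16² = 256 ≡ 16 (mod 24)
11 = 8 + 2 + 1, so 10^11 = 10^8 × 10^2 × 10^1 ≡ 16 × 4 × 10 (mod 24)
Multiplying step by step:
  16 × 4 = 64 ≡ 16 (mod 24)
  16 × 10 = 160 ≡ 16 (mod 24)
Result: 10^11 ≡ 16 (mod 24)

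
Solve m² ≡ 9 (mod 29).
The square roots of 9 mod 29 are 26 and 3. Verify: 26² = 676 ≡ 9 (mod 29)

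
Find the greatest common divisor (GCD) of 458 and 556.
2

Using the Euclidean algorithm:
458 = 0 × 556 + 458
556 = 1 × 458 + 98
458 = 4 × 98 + 66
98 = 1 × 66 + 32
66 = 2 × 32 + 2
32 = 16 × 2 + 0

GCD(458, 556) = 2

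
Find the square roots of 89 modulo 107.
The square roots of 89 mod 107 are 14 and 93. Verify: 14² = 196 ≡ 89 (mod 107)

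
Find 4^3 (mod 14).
3 = 2 + 1 (binary 11). Repeated squaring mod 14: 4^1 ≡ 4; 4^2 ≡ 4² = 16 ≡ 2. Multiply: 4^3 = 4^2 × 4^1 ≡ 2 × 4 (mod 14): 2 × 4 = 8 ≡ 8. So 4^3 ≡ 8 (mod 14).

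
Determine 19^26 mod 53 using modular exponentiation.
Using repeated squaring. 26 = 16 + 8 + 2 (binary 11010). Repeated squaring mod 53: 19^1 ≡ 19; 19^2 ≡ 19² = 361 ≡ 43; 19^4 ≡ 43² = 1849 ≡ 47; 19^8 ≡ 47² = 2209 ≡ 36; 19^16 ≡ 36² = 1296 ≡ 24. Multiply: 19^26 = 19^16 × 19^8 × 19^2 ≡ 24 × 36 × 43 (mod 53): 24 × 36 = 864 ≡ 16; 16 × 43 = 688 ≡ 52. So 19^26 ≡ 52 (mod 53).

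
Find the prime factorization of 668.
2^2 × 167

Divide by primes starting from smallest:
668 ÷ 2 = 334
334 ÷ 2 = 167
167 ÷ 167 = 1

668 = 2^2 × 167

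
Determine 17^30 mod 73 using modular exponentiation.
Using repeated squaring. 30 = 16 + 8 + 4 + 2 (binary 11110). Repeated squaring mod 73: 17^1 ≡ 17; 17^2 ≡ 17² = 289 ≡ 70; 17^4 ≡ 70² = 4900 ≡ 9; 17^8 ≡ 9² = 81 ≡ 8; 17^16 ≡ 8² = 64 ≡ 64. Multiply: 17^30 = 17^16 × 17^8 × 17^4 × 17^2 ≡ 64 × 8 × 9 × 70 (mod 73): 64 × 8 = 512 ≡ 1; 1 × 9 = 9 ≡ 9; 9 × 70 = 630 ≡ 46. So 17^30 ≡ 46 (mod 73).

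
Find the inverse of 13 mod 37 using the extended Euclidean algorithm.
Extended GCD: 13(-17) + 37(6) = 1. So 13^(-1) ≡ 20 ≡ 20 (mod 37). Verify: 13 × 20 = 260 ≡ 1 (mod 37)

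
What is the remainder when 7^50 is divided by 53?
Using repeated squaring. 50 = 32 + 16 + 2 (binary 110010). Repeated squaring mod 53: 7^1 ≡ 7; 7^2 ≡ 7² = 49 ≡ 49; 7^4 ≡ 49² = 2401 ≡ 16; 7^8 ≡ 16² = 256 ≡ 44; 7^16 ≡ 44² = 1936 ≡ 28; 7^32 ≡ 28² = 784 ≡ 42. Multiply: 7^50 = 7^32 × 7^16 × 7^2 ≡ 42 × 28 × 49 (mod 53): 42 × 28 = 1176 ≡ 10; 10 × 49 = 490 ≡ 13. So 7^50 ≡ 13 (mod 53).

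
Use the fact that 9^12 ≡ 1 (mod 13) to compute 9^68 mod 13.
By Fermat: 9^{12} ≡ 1 (mod 13). 68 = 5×12 + 8. So 9^{68} ≡ 9^{8} ≡ 3 (mod 13)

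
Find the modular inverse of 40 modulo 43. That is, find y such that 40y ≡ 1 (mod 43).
14

Using Extended Euclidean Algorithm:
gcd(40, 43) = 1
Bezout coefficients: 40 × 14 + 43 × -13 = 1
So 40 × 14 ≡ 1 (mod 43)
The inverse is 14 mod 43 = 14
Verification: 40 × 14 = 560 = 13 × 43 + 1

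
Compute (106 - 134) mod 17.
6

(106 - 134) = -28
-28 mod 17 = 6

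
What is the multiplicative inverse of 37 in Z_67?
37^(-1) ≡ 29 (mod 67). Verification: 37 × 29 = 1073 ≡ 1 (mod 67)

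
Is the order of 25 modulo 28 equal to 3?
Yes, ord_28(25) = 3.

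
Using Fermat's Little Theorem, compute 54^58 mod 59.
By Fermat's Little Theorem, 54^{58} ≡ 1 (mod 59) since 59 is prime and gcd(54, 59) = 1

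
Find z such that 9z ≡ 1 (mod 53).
9^(-1) ≡ 6 (mod 53). Verification: 9 × 6 = 54 ≡ 1 (mod 53)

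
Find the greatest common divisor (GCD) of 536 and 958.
2

Using the Euclidean algorithm:
536 = 0 × 958 + 536
958 = 1 × 536 + 422
536 = 1 × 422 + 114
422 = 3 × 114 + 80
114 = 1 × 80 + 34
80 = 2 × 34 + 12
34 = 2 × 12 + 10
12 = 1 × 10 + 2
10 = 5 × 2 + 0

GCD(536, 958) = 2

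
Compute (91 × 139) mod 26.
13

(91 × 139) = 12649
12649 mod 26 = 13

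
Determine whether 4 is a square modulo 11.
By Euler's criterion: 4^{5} ≡ 1 (mod 11). Since this equals 1, 4 is a QR.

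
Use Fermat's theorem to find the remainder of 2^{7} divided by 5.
3

By Fermat's Little Theorem, a^(p-1) ≡ 1 (mod p) for prime p and gcd(a, p) = 1
Here p = 5, so 2^4 ≡ 1 (mod 5)
We can reduce the exponent: 7 mod 4 = 3
So 2^7 ≡ 2^3 (mod 5)
Computing: 2^3 mod 5 = 3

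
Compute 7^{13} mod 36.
7

Using successive squaring:
Binary expansion of 13: 1101
Powers of 7 mod 36 (each is the square of the previous):
  7^1 ≡ 7 (mod 36)
  7^2 ≡ 7² = 49 ≡ 13 (mod 36)
  7^4 ≡ 13² = 169 ≡ 25 (mod 36)
  7^8 ≡ 25² = 625 ≡ 13 (mod 36)
13 = 8 + 4 + 1, so 7^13 = 7^8 × 7^4 × 7^1 ≡ 13 × 25 × 7 (mod 36)
Multiplying step by step:
  13 × 25 = 325 ≡ 1 (mod 36)
  1 × 7 = 7 ≡ 7 (mod 36)
Result: 7^13 ≡ 7 (mod 36)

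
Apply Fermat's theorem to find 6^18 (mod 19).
By Fermat's Little Theorem, 6^{18} ≡ 1 (mod 19) since 19 is prime and gcd(6, 19) = 1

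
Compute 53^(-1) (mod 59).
49

Using Extended Euclidean Algorithm:
gcd(53, 59) = 1
Bezout coefficients: 53 × -10 + 59 × 9 = 1
So 53 × -10 ≡ 1 (mod 59)
The inverse is -10 mod 59 = 49
Verification: 53 × 49 = 2597 = 44 × 59 + 1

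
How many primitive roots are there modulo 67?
20

The number of primitive roots modulo p is φ(p-1) = φ(66)
φ(66) = 20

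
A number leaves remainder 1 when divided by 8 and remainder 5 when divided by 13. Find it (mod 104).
M = 8 × 13 = 104. M₁ = 13, y₁ ≡ 5 (mod 8). M₂ = 8, y₂ ≡ 5 (mod 13). x = 1×13×5 + 5×8×5 ≡ 57 (mod 104)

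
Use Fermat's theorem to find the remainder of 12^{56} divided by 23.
12

By Fermat's Little Theorem, a^(p-1) ≡ 1 (mod p) for prime p and gcd(a, p) = 1
Here p = 23, so 12^22 ≡ 1 (mod 23)
We can reduce the exponent: 56 mod 22 = 12
So 12^56 ≡ 12^12 (mod 23)
Computing: 12^12 mod 23 = 12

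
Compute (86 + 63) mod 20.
9

(86 + 63) = 149
149 mod 20 = 9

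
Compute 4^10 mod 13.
10 = 8 + 2 (binary 1010). Repeated squaring mod 13: 4^1 ≡ 4; 4^2 ≡ 4² = 16 ≡ 3; 4^4 ≡ 3² = 9 ≡ 9; 4^8 ≡ 9² = 81 ≡ 3. Multiply: 4^10 = 4^8 × 4^2 ≡ 3 × 3 (mod 13): 3 × 3 = 9 ≡ 9. So 4^10 ≡ 9 (mod 13).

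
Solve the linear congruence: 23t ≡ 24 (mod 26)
18

Since gcd(23, 26) = 1 divides 24, a solution exists.
Multiply both sides by the inverse of 23 mod 26:
  23^(-1) mod 26 = 17
  x ≡ 17 × 24 ≡ 408 ≡ 18 (mod 26)
Verification: 23 × 18 = 414 = 15 × 26 + 24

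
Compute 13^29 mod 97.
Using repeated squaring. 29 = 16 + 8 + 4 + 1 (binary 11101). Repeated squaring mod 97: 13^1 ≡ 13; 13^2 ≡ 13² = 169 ≡ 72; 13^4 ≡ 72² = 5184 ≡ 43; 13^8 ≡ 43² = 1849 ≡ 6; 13^16 ≡ 6² = 36 ≡ 36. Multiply: 13^29 = 13^16 × 13^8 × 13^4 × 13^1 ≡ 36 × 6 × 43 × 13 (mod 97): 36 × 6 = 216 ≡ 22; 22 × 43 = 946 ≡ 73; 73 × 13 = 949 ≡ 76. So 13^29 ≡ 76 (mod 97).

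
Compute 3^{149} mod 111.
21

Using successive squaring:
Binary expansion of 149: 10010101
Powers of 3 mod 111 (each is the square of the previous):
  3^1 ≡ 3 (mod 111)
  3^2 ≡ 3² = 9 ≡ 9 (mod 111)
  3^4 ≡ 9² = 81 ≡ 81 (mod 111)
  3^8 ≡ 81² = 6561 ≡ 12 (mod 111)
  3^16 ≡ 12² = 144 ≡ 33 (mod 111)
  3^32 ≡ 33² = 1089 ≡ 90 (mod 111)
  3^64 ≡ 90² = 8100 ≡ 108 (mod 111)
  3^128 ≡ 108² = 11664 ≡ 9 (mod 111)
149 = 128 + 16 + 4 + 1, so 3^149 = 3^128 × 3^16 × 3^4 × 3^1 ≡ 9 × 33 × 81 × 3 (mod 111)
Multiplying step by step:
  9 × 33 = 297 ≡ 75 (mod 111)
  75 × 81 = 6075 ≡ 81 (mod 111)
  81 × 3 = 243 ≡ 21 (mod 111)
Result: 3^149 ≡ 21 (mod 111)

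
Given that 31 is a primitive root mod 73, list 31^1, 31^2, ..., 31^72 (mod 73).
g^1, g^2, ..., g^{72} mod 73: {31, 12, 7, 71, 11, 49, 59, 4, 51, 48, 28, 65, 44, 50, 17, 16, 58, 46, 39, 41, 30, 54, 68, 64, 13, 38, 10, 18, 47, 70, 53, 37, 52, 6, 40, 72, 42, 61, 66, 2, 62, 24, 14, 69, 22, 25, 45, 8, 29, 23, 56, 57, 15, 27, 34, 32, 43, 19, 5, 9, 60, 35, 63, 55, 26, 3, 20, 36, 21, 67, 33, 1}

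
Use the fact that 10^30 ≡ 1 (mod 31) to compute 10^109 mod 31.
By Fermat: 10^{30} ≡ 1 (mod 31). 109 = 3×30 + 19. So 10^{109} ≡ 10^{19} ≡ 18 (mod 31)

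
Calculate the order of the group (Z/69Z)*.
44

Prime factorization: 69 = 3 × 23
Using the formula φ(n) = n × Π(1 - 1/p) for each prime factor p:
φ(69) = 69 × (1 - 1/3) × (1 - 1/23)
φ(69) = 44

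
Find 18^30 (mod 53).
Using repeated squaring. 30 = 16 + 8 + 4 + 2 (binary 11110). Repeated squaring mod 53: 18^1 ≡ 18; 18^2 ≡ 18² = 324 ≡ 6; 18^4 ≡ 6² = 36 ≡ 36; 18^8 ≡ 36² = 1296 ≡ 24; 18^16 ≡ 24² = 576 ≡ 46. Multiply: 18^30 = 18^16 × 18^8 × 18^4 × 18^2 ≡ 46 × 24 × 36 × 6 (mod 53): 46 × 24 = 1104 ≡ 44; 44 × 36 = 1584 ≡ 47; 47 × 6 = 282 ≡ 17. So 18^30 ≡ 17 (mod 53).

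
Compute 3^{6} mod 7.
1

Using successive squaring:
Binary expansion of 6: 110
Powers of 3 mod 7 (each is the square of the previous):
  3^1 ≡ 3 (mod 7)
  3^2 ≡ 3² = 9 ≡ 2 (mod 7)
  3^4 ≡ 2² = 4 ≡ 4 (mod 7)
6 = 4 + 2, so 3^6 = 3^4 × 3^2 ≡ 4 × 2 (mod 7)
Multiplying step by step:
  4 × 2 = 8 ≡ 1 (mod 7)
Result: 3^6 ≡ 1 (mod 7)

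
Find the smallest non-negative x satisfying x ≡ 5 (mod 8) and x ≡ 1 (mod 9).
M = 8 × 9 = 72. M₁ = 9, y₁ ≡ 1 (mod 8). M₂ = 8, y₂ ≡ 8 (mod 9). x = 5×9×1 + 1×8×8 ≡ 37 (mod 72)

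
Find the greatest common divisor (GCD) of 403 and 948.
1

Using the Euclidean algorithm:
403 = 0 × 948 + 403
948 = 2 × 403 + 142
403 = 2 × 142 + 119
142 = 1 × 119 + 23
119 = 5 × 23 + 4
23 = 5 × 4 + 3
4 = 1 × 3 + 1
3 = 3 × 1 + 0

GCD(403, 948) = 1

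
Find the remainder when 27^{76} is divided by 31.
By Fermat: 27^{30} ≡ 1 (mod 31). 76 = 2×30 + 16. So 27^{76} ≡ 27^{16} ≡ 4 (mod 31)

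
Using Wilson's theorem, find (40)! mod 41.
By Wilson's theorem, (40)! ≡ -1 ≡ 40 (mod 41)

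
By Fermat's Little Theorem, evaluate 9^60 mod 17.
By Fermat: 9^{16} ≡ 1 (mod 17). 60 = 3×16 + 12. So 9^{60} ≡ 9^{12} ≡ 16 (mod 17)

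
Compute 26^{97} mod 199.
131

Using successive squaring:
Binary expansion of 97: 1100001
Powers of 26 mod 199 (each is the square of the previous):
  26^1 ≡ 26 (mod 199)
  26^2 ≡ 26² = 676 ≡ 79 (mod 199)
  26^4 ≡ 79² = 6241 ≡ 72 (mod 199)
  26^8 ≡ 72² = 5184 ≡ 10 (mod 199)
  26^16 ≡ 10² = 100 ≡ 100 (mod 199)
  26^32 ≡ 100² = 10000 ≡ 50 (mod 199)
  26^64 ≡ 50² = 2500 ≡ 112 (mod 199)
97 = 64 + 32 + 1, so 26^97 = 26^64 × 26^32 × 26^1 ≡ 112 × 50 × 26 (mod 199)
Multiplying step by step:
  112 × 50 = 5600 ≡ 28 (mod 199)
  28 × 26 = 728 ≡ 131 (mod 199)
Result: 26^97 ≡ 131 (mod 199)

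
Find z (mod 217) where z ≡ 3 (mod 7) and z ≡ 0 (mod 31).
M = 7 × 31 = 217. M₁ = 31, y₁ ≡ 5 (mod 7). M₂ = 7, y₂ ≡ 9 (mod 31). z = 3×31×5 + 0×7×9 ≡ 31 (mod 217)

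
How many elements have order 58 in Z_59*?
Number of primitive roots mod 59 = φ(58) = 28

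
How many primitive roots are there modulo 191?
Number of primitive roots mod 191 = φ(190) = 72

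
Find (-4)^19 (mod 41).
Using repeated squaring. (-4) ≡ 37 (mod 41). 19 = 16 + 2 + 1 (binary 10011). Repeated squaring mod 41: 37^1 ≡ 37; 37^2 ≡ 37² = 1369 ≡ 16; 37^4 ≡ 16² = 256 ≡ 10; 37^8 ≡ 10² = 100 ≡ 18; 37^16 ≡ 18² = 324 ≡ 37. Multiply: (-4)^19 ≡ 37^16 × 37^2 × 37^1 ≡ 37 × 16 × 37 (mod 41): 37 × 16 = 592 ≡ 18; 18 × 37 = 666 ≡ 10. So (-4)^19 ≡ 10 (mod 41).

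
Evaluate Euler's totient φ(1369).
1332

Prime factorization: 1369 = 37^2
Using the formula φ(n) = n × Π(1 - 1/p) for each prime factor p:
φ(1369) = 1369 × (1 - 1/37)
φ(1369) = 1332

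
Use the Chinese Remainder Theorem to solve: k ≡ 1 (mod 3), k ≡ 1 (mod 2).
M = 3 × 2 = 6. M₁ = 2, y₁ ≡ 2 (mod 3). M₂ = 3, y₂ ≡ 1 (mod 2). k = 1×2×2 + 1×3×1 ≡ 1 (mod 6)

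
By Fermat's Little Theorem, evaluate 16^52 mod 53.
By Fermat's Little Theorem, 16^{52} ≡ 1 (mod 53) since 53 is prime and gcd(16, 53) = 1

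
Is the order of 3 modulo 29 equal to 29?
No, the actual order is 28, not 29.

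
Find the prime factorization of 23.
23

Divide by primes starting from smallest:
23 ÷ 23 = 1

23 = 23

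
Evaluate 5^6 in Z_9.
6 = 4 + 2 (binary 110). Repeated squaring mod 9: 5^1 ≡ 5; 5^2 ≡ 5² = 25 ≡ 7; 5^4 ≡ 7² = 49 ≡ 4. Multiply: 5^6 = 5^4 × 5^2 ≡ 4 × 7 (mod 9): 4 × 7 = 28 ≡ 1. So 5^6 ≡ 1 (mod 9).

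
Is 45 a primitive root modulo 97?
No

To verify, check if 45^(96/q) ≢ 1 (mod 97) for each prime divisor q of 96
Divisors of 96 = 96: [1, 2, 3, 4, 6, 8, 12, 16, 24, 32, 48, 96]
  45^(96/2) = 45^48 ≡ 96 (mod 97)
  45^(96/3) = 45^32 ≡ 1 (mod 97)
Conclusion: 45 is not a primitive root modulo 97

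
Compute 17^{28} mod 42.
25

Using successive squaring:
Binary expansion of 28: 11100
Powers of 17 mod 42 (each is the square of the previous):
  17^1 ≡ 17 (mod 42)
  17^2 ≡ 17² = 289 ≡ 37 (mod 42)
  17^4 ≡ 37² = 1369 ≡ 25 (mod 42)
  17^8 ≡ 25² = 625 ≡ 37 (mod 42)
  17^16 ≡ 37² = 1369 ≡ 25 (mod 42)
28 = 16 + 8 + 4, so 17^28 = 17^16 × 17^8 × 17^4 ≡ 25 × 37 × 25 (mod 42)
Multiplying step by step:
  25 × 37 = 925 ≡ 1 (mod 42)
  1 × 25 = 25 ≡ 25 (mod 42)
Result: 17^28 ≡ 25 (mod 42)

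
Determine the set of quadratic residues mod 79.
QRs mod 79: {1, 2, 4, 5, 8, 9, 10, 11, 13, 16, 18, 19, 20, 21, 22, 23, 25, 26, 31, 32, 36, 38, 40, 42, 44, 45, 46, 49, 50, 51, 52, 55, 62, 64, 65, 67, 72, 73, 76}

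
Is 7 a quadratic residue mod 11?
By Euler's criterion: 7^{5} ≡ 10 (mod 11). Since this equals -1 (≡ 10), 7 is not a QR.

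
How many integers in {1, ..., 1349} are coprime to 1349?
1260

Prime factorization: 1349 = 19 × 71
Using the formula φ(n) = n × Π(1 - 1/p) for each prime factor p:
φ(1349) = 1349 × (1 - 1/19) × (1 - 1/71)
φ(1349) = 1260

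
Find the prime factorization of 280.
2^3 × 5 × 7

Divide by primes starting from smallest:
280 ÷ 2 = 140
140 ÷ 2 = 70
70 ÷ 2 = 35
35 ÷ 5 = 7
7 ÷ 7 = 1

280 = 2^3 × 5 × 7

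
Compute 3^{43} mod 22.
5

Using successive squaring:
Binary expansion of 43: 101011
Powers of 3 mod 22 (each is the square of the previous):
  3^1 ≡ 3 (mod 22)
  3^2 ≡ 3² = 9 ≡ 9 (mod 22)
  3^4 ≡ 9² = 81 ≡ 15 (mod 22)
  3^8 ≡ 15² = 225 ≡ 5 (mod 22)
  3^16 ≡ 5² = 25 ≡ 3 (mod 22)
  3^32 ≡ 3² = 9 ≡ 9 (mod 22)
43 = 32 + 8 + 2 + 1, so 3^43 = 3^32 × 3^8 × 3^2 × 3^1 ≡ 9 × 5 × 9 × 3 (mod 22)
Multiplying step by step:
  9 × 5 = 45 ≡ 1 (mod 22)
  1 × 9 = 9 ≡ 9 (mod 22)
  9 × 3 = 27 ≡ 5 (mod 22)
Result: 3^43 ≡ 5 (mod 22)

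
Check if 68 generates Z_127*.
p - 1 = 126 has prime divisors 2, 3, 7. Check 68^(126/q) mod 127 for each: 68^(126/2) = 68^63 ≡ 1, 68^(126/3) = 68^42 ≡ 19, 68^(126/7) = 68^18 ≡ 1 (mod 127). Since 68^63 ≡ 1 (mod 127), the order of 68 divides 63 (in fact the order is 9) ≠ 126, so it is not a primitive root.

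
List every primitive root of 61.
Primitive roots mod 61: {2, 6, 7, 10, 17, 18, 26, 30, 31, 35, 43, 44, 51, 54, 55, 59}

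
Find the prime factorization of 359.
359

Divide by primes starting from smallest:
359 ÷ 359 = 1

359 = 359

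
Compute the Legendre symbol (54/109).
(54/109) = 54^{54} mod 109 = -1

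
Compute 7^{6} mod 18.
1

Using successive squaring:
Binary expansion of 6: 110
Powers of 7 mod 18 (each is the square of the previous):
  7^1 ≡ 7 (mod 18)
  7^2 ≡ 7² = 49 ≡ 13 (mod 18)
  7^4 ≡ 13² = 169 ≡ 7 (mod 18)
6 = 4 + 2, so 7^6 = 7^4 × 7^2 ≡ 7 × 13 (mod 18)
Multiplying step by step:
  7 × 13 = 91 ≡ 1 (mod 18)
Result: 7^6 ≡ 1 (mod 18)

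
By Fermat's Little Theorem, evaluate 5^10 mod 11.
By Fermat's Little Theorem, 5^{10} ≡ 1 (mod 11) since 11 is prime and gcd(5, 11) = 1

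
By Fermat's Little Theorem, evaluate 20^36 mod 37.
By Fermat's Little Theorem, 20^{36} ≡ 1 (mod 37) since 37 is prime and gcd(20, 37) = 1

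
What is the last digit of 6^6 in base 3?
6 ≡ 0 (mod 3). 6 = 4 + 2 (binary 110). Repeated squaring mod 3: 0^1 ≡ 0; 0^2 ≡ 0² = 0 ≡ 0; 0^4 ≡ 0² = 0 ≡ 0. Multiply: 6^6 ≡ 0^4 × 0^2 ≡ 0 × 0 (mod 3): 0 × 0 = 0 ≡ 0. So 6^6 ≡ 0 (mod 3).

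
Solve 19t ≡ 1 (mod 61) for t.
45

Using Extended Euclidean Algorithm:
gcd(19, 61) = 1
Bezout coefficients: 19 × -16 + 61 × 5 = 1
So 19 × -16 ≡ 1 (mod 61)
The inverse is -16 mod 61 = 45
Verification: 19 × 45 = 855 = 14 × 61 + 1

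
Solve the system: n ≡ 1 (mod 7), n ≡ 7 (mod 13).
M = 7 × 13 = 91. M₁ = 13, y₁ ≡ 6 (mod 7). M₂ = 7, y₂ ≡ 2 (mod 13). n = 1×13×6 + 7×7×2 ≡ 85 (mod 91)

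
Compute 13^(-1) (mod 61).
47

Using Extended Euclidean Algorithm:
gcd(13, 61) = 1
Bezout coefficients: 13 × -14 + 61 × 3 = 1
So 13 × -14 ≡ 1 (mod 61)
The inverse is -14 mod 61 = 47
Verification: 13 × 47 = 611 = 10 × 61 + 1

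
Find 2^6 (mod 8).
6 = 4 + 2 (binary 110). Repeated squaring mod 8: 2^1 ≡ 2; 2^2 ≡ 2² = 4 ≡ 4; 2^4 ≡ 4² = 16 ≡ 0. Multiply: 2^6 = 2^4 × 2^2 ≡ 0 × 4 (mod 8): 0 × 4 = 0 ≡ 0. So 2^6 ≡ 0 (mod 8).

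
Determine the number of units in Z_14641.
13310

Prime factorization: 14641 = 11^4
Using the formula φ(n) = n × Π(1 - 1/p) for each prime factor p:
φ(14641) = 14641 × (1 - 1/11)
φ(14641) = 13310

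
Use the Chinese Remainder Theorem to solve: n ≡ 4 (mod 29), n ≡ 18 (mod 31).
700

Using the Chinese Remainder Theorem:
M = product of moduli = 899
For equation 1: M_1 = 31, 31 ≡ 2 (mod 29), inverse of 31 mod 29 is 15 (check: 2 × 15 = 30 ≡ 1 (mod 29))
For equation 2: M_2 = 29, 29 ≡ 29 (mod 31), inverse of 29 mod 31 is 15 (check: 29 × 15 = 435 ≡ 1 (mod 31))
Combine: n ≡ Σ r_i×M_i×(M_i⁻¹ mod m_i) = 4×31×15 + 18×29×15 = 1860 + 7830 = 9690
9690 mod 899 = 700
n ≡ 700 (mod 899)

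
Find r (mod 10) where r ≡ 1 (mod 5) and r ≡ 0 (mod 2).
M = 5 × 2 = 10. M₁ = 2, y₁ ≡ 3 (mod 5). M₂ = 5, y₂ ≡ 1 (mod 2). r = 1×2×3 + 0×5×1 ≡ 6 (mod 10)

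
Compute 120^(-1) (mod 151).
120^(-1) ≡ 112 (mod 151). Verification: 120 × 112 = 13440 ≡ 1 (mod 151)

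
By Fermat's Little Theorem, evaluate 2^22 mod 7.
By Fermat: 2^{6} ≡ 1 (mod 7). 22 = 3×6 + 4. So 2^{22} ≡ 2^{4} ≡ 2 (mod 7)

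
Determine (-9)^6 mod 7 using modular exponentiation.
(-9) ≡ 5 (mod 7). 6 = 4 + 2 (binary 110). Repeated squaring mod 7: 5^1 ≡ 5; 5^2 ≡ 5² = 25 ≡ 4; 5^4 ≡ 4² = 16 ≡ 2. Multiply: (-9)^6 ≡ 5^4 × 5^2 ≡ 2 × 4 (mod 7): 2 × 4 = 8 ≡ 1. So (-9)^6 ≡ 1 (mod 7).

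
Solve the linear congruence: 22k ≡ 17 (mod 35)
31

Since gcd(22, 35) = 1 divides 17, a solution exists.
Multiply both sides by the inverse of 22 mod 35:
  22^(-1) mod 35 = 8
  x ≡ 8 × 17 ≡ 136 ≡ 31 (mod 35)
Verification: 22 × 31 = 682 = 19 × 35 + 17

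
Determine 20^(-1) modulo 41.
20^(-1) ≡ 39 (mod 41). Verification: 20 × 39 = 780 ≡ 1 (mod 41)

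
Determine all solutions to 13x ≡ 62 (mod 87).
65

Since gcd(13, 87) = 1 divides 62, a solution exists.
Multiply both sides by the inverse of 13 mod 87:
  13^(-1) mod 87 = 67
  x ≡ 67 × 62 ≡ 4154 ≡ 65 (mod 87)
Verification: 13 × 65 = 845 = 9 × 87 + 62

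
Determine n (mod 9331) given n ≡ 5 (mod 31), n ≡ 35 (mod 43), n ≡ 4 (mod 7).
5926

Using the Chinese Remainder Theorem:
M = product of moduli = 9331
For equation 1: M_1 = 301, 301 ≡ 22 (mod 31), inverse of 301 mod 31 is 24 (check: 22 × 24 = 528 ≡ 1 (mod 31))
For equation 2: M_2 = 217, 217 ≡ 2 (mod 43), inverse of 217 mod 43 is 22 (check: 2 × 22 = 44 ≡ 1 (mod 43))
For equation 3: M_3 = 1333, 1333 ≡ 3 (mod 7), inverse of 1333 mod 7 is 5 (check: 3 × 5 = 15 ≡ 1 (mod 7))
Combine: n ≡ Σ r_i×M_i×(M_i⁻¹ mod m_i) = 5×301×24 + 35×217×22 + 4×1333×5 = 36120 + 167090 + 26660 = 229870
229870 mod 9331 = 5926
n ≡ 5926 (mod 9331)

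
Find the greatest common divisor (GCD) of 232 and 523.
1

Using the Euclidean algorithm:
232 = 0 × 523 + 232
523 = 2 × 232 + 59
232 = 3 × 59 + 55
59 = 1 × 55 + 4
55 = 13 × 4 + 3
4 = 1 × 3 + 1
3 = 3 × 1 + 0

GCD(232, 523) = 1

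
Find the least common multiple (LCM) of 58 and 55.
3190

First find GCD(58, 55) using the Euclidean algorithm:
58 = 1 × 55 + 3
55 = 18 × 3 + 1
3 = 3 × 1 + 0
GCD(58, 55) = 1

LCM formula: LCM(a, b) = (a × b) / GCD(a, b)
LCM(58, 55) = (58 × 55) / 1
LCM(58, 55) = 3190 / 1
LCM(58, 55) = 3190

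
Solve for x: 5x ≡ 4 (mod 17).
11

Since gcd(5, 17) = 1 divides 4, a solution exists.
Multiply both sides by the inverse of 5 mod 17:
  5^(-1) mod 17 = 7
  x ≡ 7 × 4 ≡ 28 ≡ 11 (mod 17)
Verification: 5 × 11 = 55 = 3 × 17 + 4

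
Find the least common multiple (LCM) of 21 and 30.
210

First find GCD(21, 30) using the Euclidean algorithm:
21 = 0 × 30 + 21
30 = 1 × 21 + 9
21 = 2 × 9 + 3
9 = 3 × 3 + 0
GCD(21, 30) = 3

LCM formula: LCM(a, b) = (a × b) / GCD(a, b)
LCM(21, 30) = (21 × 30) / 3
LCM(21, 30) = 630 / 3
LCM(21, 30) = 210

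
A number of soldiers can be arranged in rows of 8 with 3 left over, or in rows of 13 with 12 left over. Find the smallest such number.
M = 8 × 13 = 104. M₁ = 13, y₁ ≡ 5 (mod 8). M₂ = 8, y₂ ≡ 5 (mod 13). n = 3×13×5 + 12×8×5 ≡ 51 (mod 104). The smallest positive such number is 51.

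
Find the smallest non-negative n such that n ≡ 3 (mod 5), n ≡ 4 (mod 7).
18

Using the Chinese Remainder Theorem:
M = product of moduli = 35
For equation 1: M_1 = 7, 7 ≡ 2 (mod 5), inverse of 7 mod 5 is 3 (check: 2 × 3 = 6 ≡ 1 (mod 5))
For equation 2: M_2 = 5, 5 ≡ 5 (mod 7), inverse of 5 mod 7 is 3 (check: 5 × 3 = 15 ≡ 1 (mod 7))
Combine: n ≡ Σ r_i×M_i×(M_i⁻¹ mod m_i) = 3×7×3 + 4×5×3 = 63 + 60 = 123
123 mod 35 = 18
n ≡ 18 (mod 35)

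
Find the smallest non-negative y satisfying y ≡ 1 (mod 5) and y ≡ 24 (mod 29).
M = 5 × 29 = 145. M₁ = 29, y₁ ≡ 4 (mod 5). M₂ = 5, y₂ ≡ 6 (mod 29). y = 1×29×4 + 24×5×6 ≡ 111 (mod 145)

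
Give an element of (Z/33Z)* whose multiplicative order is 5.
4 has order 5 mod 33 since 4^{5} ≡ 1 (mod 33) and no smaller power works.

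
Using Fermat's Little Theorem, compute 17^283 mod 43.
By Fermat: 17^{42} ≡ 1 (mod 43). 283 = 6×42 + 31. So 17^{283} ≡ 17^{31} ≡ 9 (mod 43)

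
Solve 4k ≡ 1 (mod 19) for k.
5

Using Extended Euclidean Algorithm:
gcd(4, 19) = 1
Bezout coefficients: 4 × 5 + 19 × -1 = 1
So 4 × 5 ≡ 1 (mod 19)
The inverse is 5 mod 19 = 5
Verification: 4 × 5 = 20 = 1 × 19 + 1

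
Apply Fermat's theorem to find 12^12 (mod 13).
By Fermat's Little Theorem, 12^{12} ≡ 1 (mod 13) since 13 is prime and gcd(12, 13) = 1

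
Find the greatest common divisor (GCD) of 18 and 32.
2

Using the Euclidean algorithm:
18 = 0 × 32 + 18
32 = 1 × 18 + 14
18 = 1 × 14 + 4
14 = 3 × 4 + 2
4 = 2 × 2 + 0

GCD(18, 32) = 2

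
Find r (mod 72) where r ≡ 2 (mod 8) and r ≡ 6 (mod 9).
M = 8 × 9 = 72. M₁ = 9, y₁ ≡ 1 (mod 8). M₂ = 8, y₂ ≡ 8 (mod 9). r = 2×9×1 + 6×8×8 ≡ 42 (mod 72)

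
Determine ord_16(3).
Powers of 3 mod 16: 3^1≡3, 3^2≡9, 3^3≡11, 3^4≡1. Order = 4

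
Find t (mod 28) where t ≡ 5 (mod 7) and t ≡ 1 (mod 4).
M = 7 × 4 = 28. M₁ = 4, y₁ ≡ 2 (mod 7). M₂ = 7, y₂ ≡ 3 (mod 4). t = 5×4×2 + 1×7×3 ≡ 5 (mod 28)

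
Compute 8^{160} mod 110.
56

Using successive squaring:
Binary expansion of 160: 10100000
Powers of 8 mod 110 (each is the square of the previous):
  8^1 ≡ 8 (mod 110)
  8^2 ≡ 8² = 64 ≡ 64 (mod 110)
  8^4 ≡ 64² = 4096 ≡ 26 (mod 110)
  8^8 ≡ 26² = 676 ≡ 16 (mod 110)
  8^16 ≡ 16² = 256 ≡ 36 (mod 110)
  8^32 ≡ 36² = 1296 ≡ 86 (mod 110)
  8^64 ≡ 86² = 7396 ≡ 26 (mod 110)
  8^128 ≡ 26² = 676 ≡ 16 (mod 110)
160 = 128 + 32, so 8^160 = 8^128 × 8^32 ≡ 16 × 86 (mod 110)
Multiplying step by step:
  16 × 86 = 1376 ≡ 56 (mod 110)
Result: 8^160 ≡ 56 (mod 110)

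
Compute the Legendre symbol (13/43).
(13/43) = 13^{21} mod 43 = 1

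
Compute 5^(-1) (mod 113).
5^(-1) ≡ 68 (mod 113). Verification: 5 × 68 = 340 ≡ 1 (mod 113)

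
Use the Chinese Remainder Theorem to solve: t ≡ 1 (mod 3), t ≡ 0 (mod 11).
M = 3 × 11 = 33. M₁ = 11, y₁ ≡ 2 (mod 3). M₂ = 3, y₂ ≡ 4 (mod 11). t = 1×11×2 + 0×3×4 ≡ 22 (mod 33)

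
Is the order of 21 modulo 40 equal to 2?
Yes, ord_40(21) = 2.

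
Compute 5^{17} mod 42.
17

Using successive squaring:
Binary expansion of 17: 10001
Powers of 5 mod 42 (each is the square of the previous):
  5^1 ≡ 5 (mod 42)
  5^2 ≡ 5² = 25 ≡ 25 (mod 42)
  5^4 ≡ 25² = 625 ≡ 37 (mod 42)
  5^8 ≡ 37² = 1369 ≡ 25 (mod 42)
  5^16 ≡ 25² = 625 ≡ 37 (mod 42)
17 = 16 + 1, so 5^17 = 5^16 × 5^1 ≡ 37 × 5 (mod 42)
Multiplying step by step:
  37 × 5 = 185 ≡ 17 (mod 42)
Result: 5^17 ≡ 17 (mod 42)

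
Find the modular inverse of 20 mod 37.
20^(-1) ≡ 13 (mod 37). Verification: 20 × 13 = 260 ≡ 1 (mod 37)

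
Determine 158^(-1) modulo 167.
158^(-1) ≡ 37 (mod 167). Verification: 158 × 37 = 5846 ≡ 1 (mod 167)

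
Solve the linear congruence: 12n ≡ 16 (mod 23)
9

Since gcd(12, 23) = 1 divides 16, a solution exists.
Multiply both sides by the inverse of 12 mod 23:
  12^(-1) mod 23 = 2
  x ≡ 2 × 16 ≡ 32 ≡ 9 (mod 23)
Verification: 12 × 9 = 108 = 4 × 23 + 16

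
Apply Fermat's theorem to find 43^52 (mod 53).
By Fermat's Little Theorem, 43^{52} ≡ 1 (mod 53) since 53 is prime and gcd(43, 53) = 1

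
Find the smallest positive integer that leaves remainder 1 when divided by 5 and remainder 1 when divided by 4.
M = 5 × 4 = 20. M₁ = 4, y₁ ≡ 4 (mod 5). M₂ = 5, y₂ ≡ 1 (mod 4). k = 1×4×4 + 1×5×1 ≡ 1 (mod 20). The smallest positive such number is 1.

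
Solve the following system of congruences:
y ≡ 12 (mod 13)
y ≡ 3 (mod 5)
38

Using the Chinese Remainder Theorem:
M = product of moduli = 65
For equation 1: M_1 = 5, 5 ≡ 5 (mod 13), inverse of 5 mod 13 is 8 (check: 5 × 8 = 40 ≡ 1 (mod 13))
For equation 2: M_2 = 13, 13 ≡ 3 (mod 5), inverse of 13 mod 5 is 2 (check: 3 × 2 = 6 ≡ 1 (mod 5))
Combine: y ≡ Σ r_i×M_i×(M_i⁻¹ mod m_i) = 12×5×8 + 3×13×2 = 480 + 78 = 558
558 mod 65 = 38
y ≡ 38 (mod 65)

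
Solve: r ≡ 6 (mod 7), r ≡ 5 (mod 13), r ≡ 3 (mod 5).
M = 7 × 13 × 5 = 455. M₁ = 65, y₁ ≡ 4 (mod 7). M₂ = 35, y₂ ≡ 3 (mod 13). M₃ = 91, y₃ ≡ 1 (mod 5). r = 6×65×4 + 5×35×3 + 3×91×1 ≡ 83 (mod 455)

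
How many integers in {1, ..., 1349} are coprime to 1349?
1260

Prime factorization: 1349 = 19 × 71
Using the formula φ(n) = n × Π(1 - 1/p) for each prime factor p:
φ(1349) = 1349 × (1 - 1/19) × (1 - 1/71)
φ(1349) = 1260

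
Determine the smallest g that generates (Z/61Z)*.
2

A primitive root g modulo p has order p-1 = 60
Prime divisors of 60: [2, 3, 5]
g is a primitive root iff g^(60/q) ≢ 1 (mod 61) for each prime divisor q
Testing small values:
  g = 2: 2^30 ≡ 60, 2^20 ≡ 47, 2^12 ≡ 9 (mod 61) → none is 1, primitive root!
The smallest primitive root is 2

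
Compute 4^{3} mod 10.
4

Using successive squaring:
Binary expansion of 3: 11
Powers of 4 mod 10 (each is the square of the previous):
  4^1 ≡ 4 (mod 10)
  4^2 ≡ 4² = 16 ≡ 6 (mod 10)
3 = 2 + 1, so 4^3 = 4^2 × 4^1 ≡ 6 × 4 (mod 10)
Multiplying step by step:
  6 × 4 = 24 ≡ 4 (mod 10)
Result: 4^3 ≡ 4 (mod 10)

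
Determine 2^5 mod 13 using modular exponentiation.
5 = 4 + 1 (binary 101). Repeated squaring mod 13: 2^1 ≡ 2; 2^2 ≡ 2² = 4 ≡ 4; 2^4 ≡ 4² = 16 ≡ 3. Multiply: 2^5 = 2^4 × 2^1 ≡ 3 × 2 (mod 13): 3 × 2 = 6 ≡ 6. So 2^5 ≡ 6 (mod 13).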